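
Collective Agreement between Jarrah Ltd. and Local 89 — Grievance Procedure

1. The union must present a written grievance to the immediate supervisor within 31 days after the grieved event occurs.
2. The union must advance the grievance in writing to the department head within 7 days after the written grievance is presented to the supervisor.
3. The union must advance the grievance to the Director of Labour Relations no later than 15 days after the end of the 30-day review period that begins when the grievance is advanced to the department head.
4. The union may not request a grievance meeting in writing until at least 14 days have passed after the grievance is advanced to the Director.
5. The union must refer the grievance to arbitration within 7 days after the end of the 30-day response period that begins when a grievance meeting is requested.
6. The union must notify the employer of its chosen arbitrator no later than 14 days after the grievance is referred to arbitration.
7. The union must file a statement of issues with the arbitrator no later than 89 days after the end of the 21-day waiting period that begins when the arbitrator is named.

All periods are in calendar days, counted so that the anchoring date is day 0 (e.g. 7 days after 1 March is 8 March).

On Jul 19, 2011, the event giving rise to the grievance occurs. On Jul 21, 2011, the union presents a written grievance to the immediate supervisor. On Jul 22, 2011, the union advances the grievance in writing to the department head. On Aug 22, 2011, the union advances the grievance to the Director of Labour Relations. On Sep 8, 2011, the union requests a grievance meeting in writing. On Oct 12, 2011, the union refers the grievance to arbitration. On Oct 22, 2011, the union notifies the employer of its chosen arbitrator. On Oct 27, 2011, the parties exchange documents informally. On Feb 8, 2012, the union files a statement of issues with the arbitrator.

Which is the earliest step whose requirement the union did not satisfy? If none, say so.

(1) due by Jul 19, 2011 + 31 days = Aug 19, 2011; completed Jul 21, 2011, before the deadline.
(2) due by Jul 21, 2011 + 7 days = Jul 28, 2011; done Jul 22, 2011 — timely.
(3) due by Aug 21, 2011 + 15 days = Sep 5, 2011; completed Aug 22, 2011, before the deadline.
(4) permitted from Aug 22, 2011 + 14 days = Sep 5, 2011 onward; done Sep 8, 2011 — permitted.
(5) due by Oct 8, 2011 + 7 days = Oct 15, 2011; completed Oct 12, 2011, before the deadline.
(6) due by Oct 12, 2011 + 14 days = Oct 26, 2011; Oct 22, 2011 is within that limit.
(7) due by Nov 12, 2011 + 89 days = Feb 9, 2012; completed Feb 8, 2012, before the deadline.

None — every step was satisfied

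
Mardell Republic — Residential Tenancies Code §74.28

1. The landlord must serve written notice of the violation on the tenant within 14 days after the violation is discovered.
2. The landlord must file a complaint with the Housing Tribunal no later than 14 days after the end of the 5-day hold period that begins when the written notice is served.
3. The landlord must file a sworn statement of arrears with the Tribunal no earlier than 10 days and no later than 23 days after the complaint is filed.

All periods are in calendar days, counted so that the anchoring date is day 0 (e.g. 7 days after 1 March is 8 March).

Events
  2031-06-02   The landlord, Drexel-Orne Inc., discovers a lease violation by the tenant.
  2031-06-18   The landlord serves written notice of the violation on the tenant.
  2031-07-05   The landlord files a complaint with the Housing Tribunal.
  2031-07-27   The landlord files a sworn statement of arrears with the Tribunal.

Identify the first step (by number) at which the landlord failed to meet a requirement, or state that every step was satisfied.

Step 1

(1) due by 2031-06-02 + 14 days = 2031-06-16; 2031-06-18 misses that deadline by 2 days.
That is the first point of non-compliance.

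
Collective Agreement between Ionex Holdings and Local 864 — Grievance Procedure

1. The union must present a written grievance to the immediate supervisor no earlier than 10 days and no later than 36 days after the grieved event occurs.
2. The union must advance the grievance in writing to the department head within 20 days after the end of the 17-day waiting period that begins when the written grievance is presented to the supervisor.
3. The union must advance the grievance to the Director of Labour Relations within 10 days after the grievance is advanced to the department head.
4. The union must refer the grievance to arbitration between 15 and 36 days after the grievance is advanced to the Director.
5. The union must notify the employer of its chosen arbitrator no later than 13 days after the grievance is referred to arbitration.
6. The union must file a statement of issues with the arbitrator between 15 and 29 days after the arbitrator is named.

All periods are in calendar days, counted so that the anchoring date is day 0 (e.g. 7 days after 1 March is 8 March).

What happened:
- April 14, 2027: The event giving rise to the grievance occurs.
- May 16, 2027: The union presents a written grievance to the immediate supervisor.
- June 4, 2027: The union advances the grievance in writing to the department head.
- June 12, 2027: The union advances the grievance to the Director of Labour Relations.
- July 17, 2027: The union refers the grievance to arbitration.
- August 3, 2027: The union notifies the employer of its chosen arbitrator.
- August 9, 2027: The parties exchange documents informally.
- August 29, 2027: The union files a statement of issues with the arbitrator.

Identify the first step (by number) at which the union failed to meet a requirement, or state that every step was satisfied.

Step 5

Step 1 — 10 and 36 days from April 14, 2027 (when the grieved event occurs) are April 24, 2027 and May 20, 2027 respectively; May 16, 2027 falls inside that range.
Step 2 — counting 20 days from June 2, 2027 (end of the 17-day waiting period, which began when the written grievance is presented to the supervisor on May 16, 2027) gives a deadline of June 22, 2027; done June 4, 2027 — timely.
Step 3 — counting 10 days from June 4, 2027 (when the grievance is advanced to the department head) gives a deadline of June 14, 2027; June 12, 2027 is within that limit.
Step 4 — 15 and 36 days from June 12, 2027 (when the grievance is advanced to the Director) are June 27, 2027 and July 18, 2027 respectively; done July 17, 2027, which is between those dates.
Step 5 — counting 13 days from July 17, 2027 (when the grievance is referred to arbitration) gives a deadline of July 30, 2027; done August 3, 2027 — 4 days late.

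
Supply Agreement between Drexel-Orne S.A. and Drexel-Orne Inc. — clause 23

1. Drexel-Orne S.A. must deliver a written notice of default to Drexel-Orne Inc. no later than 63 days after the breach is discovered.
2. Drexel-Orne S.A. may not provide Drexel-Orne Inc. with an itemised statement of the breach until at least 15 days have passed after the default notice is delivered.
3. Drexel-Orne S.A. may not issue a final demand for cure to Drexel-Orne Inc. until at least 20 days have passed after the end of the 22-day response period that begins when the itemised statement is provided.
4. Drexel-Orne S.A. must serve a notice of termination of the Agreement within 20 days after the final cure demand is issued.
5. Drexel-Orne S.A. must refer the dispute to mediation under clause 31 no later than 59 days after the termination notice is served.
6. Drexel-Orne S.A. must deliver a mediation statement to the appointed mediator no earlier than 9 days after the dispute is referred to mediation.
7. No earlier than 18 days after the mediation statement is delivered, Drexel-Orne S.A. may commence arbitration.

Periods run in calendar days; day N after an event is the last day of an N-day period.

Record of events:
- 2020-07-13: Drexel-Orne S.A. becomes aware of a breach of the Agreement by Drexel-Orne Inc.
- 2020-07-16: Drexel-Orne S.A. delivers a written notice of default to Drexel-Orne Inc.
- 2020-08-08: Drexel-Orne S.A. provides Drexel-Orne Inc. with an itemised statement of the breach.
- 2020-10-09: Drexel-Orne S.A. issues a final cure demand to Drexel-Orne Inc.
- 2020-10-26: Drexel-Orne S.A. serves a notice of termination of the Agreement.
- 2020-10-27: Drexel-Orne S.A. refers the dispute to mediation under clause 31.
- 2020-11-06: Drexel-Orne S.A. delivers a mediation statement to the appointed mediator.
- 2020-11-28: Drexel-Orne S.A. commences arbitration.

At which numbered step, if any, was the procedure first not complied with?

Step 1 — counting 63 days from 2020-07-13 (when the breach is discovered) gives a deadline of 2020-09-14; 2020-07-16 is within that limit.
Step 2 — must wait 15 days from 2020-07-16 (when the default notice is delivered), so not before 2020-07-31; done 2020-08-08, after the minimum wait.
Step 3 — must wait 20 days from 2020-08-30 (end of the 22-day response period, which began when the itemised statement is provided on 2020-08-08), so not before 2020-09-19; done 2020-10-09 — permitted.
Step 4 — counting 20 days from 2020-10-09 (when the final cure demand is issued) gives a deadline of 2020-10-29; completed 2020-10-26, before the deadline.
Step 5 — counting 59 days from 2020-10-26 (when the termination notice is served) gives a deadline of 2020-12-24; completed 2020-10-27, before the deadline.
Step 6 — must wait 9 days from 2020-10-27 (when the dispute is referred to mediation), so not before 2020-11-05; done 2020-11-06 — permitted.
Step 7 — must wait 18 days from 2020-11-06 (when the mediation statement is delivered), so not before 2020-11-24; 2020-11-28 is on or after that date.

None — every step was satisfied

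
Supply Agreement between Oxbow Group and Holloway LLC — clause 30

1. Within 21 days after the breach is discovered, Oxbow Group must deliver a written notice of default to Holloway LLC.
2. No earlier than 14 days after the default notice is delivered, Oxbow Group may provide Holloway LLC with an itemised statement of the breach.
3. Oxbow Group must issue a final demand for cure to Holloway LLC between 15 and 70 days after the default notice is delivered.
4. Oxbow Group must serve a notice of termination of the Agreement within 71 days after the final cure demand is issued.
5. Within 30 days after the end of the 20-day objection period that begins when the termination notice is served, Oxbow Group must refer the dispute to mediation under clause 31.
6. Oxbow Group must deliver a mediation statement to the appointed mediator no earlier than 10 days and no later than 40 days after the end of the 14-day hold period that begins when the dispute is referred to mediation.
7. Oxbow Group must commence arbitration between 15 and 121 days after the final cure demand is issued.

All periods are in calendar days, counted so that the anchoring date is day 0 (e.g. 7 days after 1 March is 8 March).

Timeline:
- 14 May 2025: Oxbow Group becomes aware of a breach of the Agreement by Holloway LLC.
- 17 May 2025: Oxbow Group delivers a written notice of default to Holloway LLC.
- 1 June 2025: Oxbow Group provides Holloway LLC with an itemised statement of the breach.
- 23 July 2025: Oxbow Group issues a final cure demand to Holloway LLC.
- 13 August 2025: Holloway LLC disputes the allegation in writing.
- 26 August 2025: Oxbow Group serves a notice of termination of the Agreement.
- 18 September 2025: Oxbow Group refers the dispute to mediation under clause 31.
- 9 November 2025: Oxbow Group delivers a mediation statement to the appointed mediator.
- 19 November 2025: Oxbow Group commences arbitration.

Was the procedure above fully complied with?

Yes

Step 1 — counting 21 days from 14 May 2025 (when the breach is discovered) gives a deadline of 4 June 2025; done 17 May 2025 — timely.
Step 2 — must wait 14 days from 17 May 2025 (when the default notice is delivered), so not before 31 May 2025; done 1 June 2025 — permitted.
Step 3 — 15 and 70 days from 17 May 2025 (when the default notice is delivered) are 1 June 2025 and 26 July 2025 respectively; done 23 July 2025, which is between those dates.
Step 4 — counting 71 days from 23 July 2025 (when the final cure demand is issued) gives a deadline of 2 October 2025; 26 August 2025 is within that limit.
Step 5 — counting 30 days from 15 September 2025 (end of the 20-day objection period, which began when the termination notice is served on 26 August 2025) gives a deadline of 15 October 2025; completed 18 September 2025, before the deadline.
Step 6 — 10 and 40 days from 2 October 2025 (end of the 14-day hold period, which began when the dispute is referred to mediation on 18 September 2025) are 12 October 2025 and 11 November 2025 respectively; 9 November 2025 falls inside that range.
Step 7 — 15 and 121 days from 23 July 2025 (when the final cure demand is issued) are 7 August 2025 and 21 November 2025 respectively; done 19 November 2025 — within the window.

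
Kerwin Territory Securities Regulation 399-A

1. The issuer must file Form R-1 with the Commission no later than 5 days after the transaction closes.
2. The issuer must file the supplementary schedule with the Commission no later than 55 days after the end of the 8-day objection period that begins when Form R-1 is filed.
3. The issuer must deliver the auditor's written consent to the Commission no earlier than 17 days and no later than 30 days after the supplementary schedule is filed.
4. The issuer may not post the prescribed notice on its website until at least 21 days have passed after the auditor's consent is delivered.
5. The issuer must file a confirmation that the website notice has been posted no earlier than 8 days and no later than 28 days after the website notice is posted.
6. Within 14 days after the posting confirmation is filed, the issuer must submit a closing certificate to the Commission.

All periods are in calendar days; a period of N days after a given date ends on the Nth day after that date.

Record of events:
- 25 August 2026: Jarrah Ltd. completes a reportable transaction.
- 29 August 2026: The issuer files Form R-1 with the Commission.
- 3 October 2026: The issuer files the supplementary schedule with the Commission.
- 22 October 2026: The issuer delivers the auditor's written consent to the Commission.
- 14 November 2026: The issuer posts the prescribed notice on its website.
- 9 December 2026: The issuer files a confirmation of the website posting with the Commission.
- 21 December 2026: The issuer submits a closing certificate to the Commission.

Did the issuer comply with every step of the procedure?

Yes

(1) due by 25 August 2026 + 5 days = 30 August 2026; completed 29 August 2026, before the deadline.
(2) due by 6 September 2026 + 55 days = 31 October 2026; done 3 October 2026 — timely.
(3) the permitted window runs from 3 October 2026 + 17 = 20 October 2026 to 3 October 2026 + 30 = 2 November 2026; 22 October 2026 falls inside that range.
(4) permitted from 22 October 2026 + 21 days = 12 November 2026 onward; 14 November 2026 is on or after that date.
(5) the permitted window runs from 14 November 2026 + 8 = 22 November 2026 to 14 November 2026 + 28 = 12 December 2026; 9 December 2026 falls inside that range.
(6) due by 9 December 2026 + 14 days = 23 December 2026; 21 December 2026 is within that limit.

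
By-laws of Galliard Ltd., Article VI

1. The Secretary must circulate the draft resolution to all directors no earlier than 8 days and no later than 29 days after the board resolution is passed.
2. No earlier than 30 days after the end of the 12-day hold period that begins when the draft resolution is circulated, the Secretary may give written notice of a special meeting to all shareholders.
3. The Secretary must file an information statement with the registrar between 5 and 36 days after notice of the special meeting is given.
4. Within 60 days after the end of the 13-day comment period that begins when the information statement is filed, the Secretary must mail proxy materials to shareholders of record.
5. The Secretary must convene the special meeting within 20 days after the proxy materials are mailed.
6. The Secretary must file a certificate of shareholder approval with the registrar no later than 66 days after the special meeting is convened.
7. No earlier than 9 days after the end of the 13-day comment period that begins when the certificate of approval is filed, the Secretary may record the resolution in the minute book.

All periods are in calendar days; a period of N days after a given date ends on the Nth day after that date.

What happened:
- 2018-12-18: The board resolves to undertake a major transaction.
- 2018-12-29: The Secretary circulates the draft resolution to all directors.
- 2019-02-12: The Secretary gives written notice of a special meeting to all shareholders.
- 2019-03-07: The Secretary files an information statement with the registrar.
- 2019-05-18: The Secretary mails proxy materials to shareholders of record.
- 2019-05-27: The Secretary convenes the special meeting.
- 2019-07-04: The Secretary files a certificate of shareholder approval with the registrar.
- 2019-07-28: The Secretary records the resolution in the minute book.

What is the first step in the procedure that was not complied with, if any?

None — every step was satisfied

(1) the permitted window runs from 2018-12-18 + 8 = 2018-12-26 to 2018-12-18 + 29 = 2019-01-16; done 2018-12-29 — within the window.
(2) permitted from 2019-01-10 + 30 days = 2019-02-09 onward; 2019-02-12 is on or after that date.
(3) the permitted window runs from 2019-02-12 + 5 = 2019-02-17 to 2019-02-12 + 36 = 2019-03-20; done 2019-03-07, which is between those dates.
(4) due by 2019-03-20 + 60 days = 2019-05-19; completed 2019-05-18, before the deadline.
(5) due by 2019-05-18 + 20 days = 2019-06-07; done 2019-05-27 — timely.
(6) due by 2019-05-27 + 66 days = 2019-08-01; completed 2019-07-04, before the deadline.
(7) permitted from 2019-07-17 + 9 days = 2019-07-26 onward; done 2019-07-28 — permitted.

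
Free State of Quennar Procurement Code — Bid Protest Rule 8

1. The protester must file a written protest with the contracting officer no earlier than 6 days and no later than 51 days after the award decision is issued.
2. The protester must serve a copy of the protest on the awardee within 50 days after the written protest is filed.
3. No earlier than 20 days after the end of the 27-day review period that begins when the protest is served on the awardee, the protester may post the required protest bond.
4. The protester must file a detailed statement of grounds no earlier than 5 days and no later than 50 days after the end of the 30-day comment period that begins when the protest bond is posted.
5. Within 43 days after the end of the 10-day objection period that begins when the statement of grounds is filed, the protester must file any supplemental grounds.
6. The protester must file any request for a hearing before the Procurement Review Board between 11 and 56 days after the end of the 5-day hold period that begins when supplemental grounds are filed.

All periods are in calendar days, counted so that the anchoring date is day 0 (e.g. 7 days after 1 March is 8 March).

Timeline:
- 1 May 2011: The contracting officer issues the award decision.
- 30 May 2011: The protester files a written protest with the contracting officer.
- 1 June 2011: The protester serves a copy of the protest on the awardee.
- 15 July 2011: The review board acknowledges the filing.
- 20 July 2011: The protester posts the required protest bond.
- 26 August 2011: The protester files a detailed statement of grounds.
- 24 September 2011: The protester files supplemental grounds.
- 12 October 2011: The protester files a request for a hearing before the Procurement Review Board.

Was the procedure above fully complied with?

Step 1 — 6 and 51 days from 1 May 2011 (when the award decision is issued) are 7 May 2011 and 21 June 2011 respectively; 30 May 2011 falls inside that range.
Step 2 — counting 50 days from 30 May 2011 (when the written protest is filed) gives a deadline of 19 July 2011; 1 June 2011 is within that limit.
Step 3 — must wait 20 days from 28 June 2011 (end of the 27-day review period, which began when the protest is served on the awardee on 1 June 2011), so not before 18 July 2011; done 20 July 2011, after the minimum wait.
Step 4 — 5 and 50 days from 19 August 2011 (end of the 30-day comment period, which began when the protest bond is posted on 20 July 2011) are 24 August 2011 and 8 October 2011 respectively; done 26 August 2011 — within the window.
Step 5 — counting 43 days from 5 September 2011 (end of the 10-day objection period, which began when the statement of grounds is filed on 26 August 2011) gives a deadline of 18 October 2011; done 24 September 2011 — timely.
Step 6 — 11 and 56 days from 29 September 2011 (end of the 5-day hold period, which began when supplemental grounds are filed on 24 September 2011) are 10 October 2011 and 24 November 2011 respectively; 12 October 2011 falls inside that range.

Yes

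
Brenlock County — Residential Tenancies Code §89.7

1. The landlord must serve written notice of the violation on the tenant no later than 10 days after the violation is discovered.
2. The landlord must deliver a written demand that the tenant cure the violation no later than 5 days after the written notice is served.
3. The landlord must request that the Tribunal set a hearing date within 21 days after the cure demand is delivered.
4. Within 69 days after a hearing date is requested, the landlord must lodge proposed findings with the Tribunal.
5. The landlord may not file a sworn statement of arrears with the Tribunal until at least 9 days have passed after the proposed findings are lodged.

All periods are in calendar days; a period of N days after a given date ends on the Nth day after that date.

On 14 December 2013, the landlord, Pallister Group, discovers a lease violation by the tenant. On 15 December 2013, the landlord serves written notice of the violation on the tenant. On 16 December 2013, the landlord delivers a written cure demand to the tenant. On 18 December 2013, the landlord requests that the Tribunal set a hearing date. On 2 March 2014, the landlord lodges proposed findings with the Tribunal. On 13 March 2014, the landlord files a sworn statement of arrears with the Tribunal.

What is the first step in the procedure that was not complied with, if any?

Step 4

(1) due by 14 December 2013 + 10 days = 24 December 2013; 15 December 2013 is within that limit.
(2) due by 15 December 2013 + 5 days = 20 December 2013; 16 December 2013 is within that limit.
(3) due by 16 December 2013 + 21 days = 6 January 2014; 18 December 2013 is within that limit.
(4) due by 18 December 2013 + 69 days = 25 February 2014; 2 March 2014 misses that deadline by 5 days.
That is the first point of non-compliance.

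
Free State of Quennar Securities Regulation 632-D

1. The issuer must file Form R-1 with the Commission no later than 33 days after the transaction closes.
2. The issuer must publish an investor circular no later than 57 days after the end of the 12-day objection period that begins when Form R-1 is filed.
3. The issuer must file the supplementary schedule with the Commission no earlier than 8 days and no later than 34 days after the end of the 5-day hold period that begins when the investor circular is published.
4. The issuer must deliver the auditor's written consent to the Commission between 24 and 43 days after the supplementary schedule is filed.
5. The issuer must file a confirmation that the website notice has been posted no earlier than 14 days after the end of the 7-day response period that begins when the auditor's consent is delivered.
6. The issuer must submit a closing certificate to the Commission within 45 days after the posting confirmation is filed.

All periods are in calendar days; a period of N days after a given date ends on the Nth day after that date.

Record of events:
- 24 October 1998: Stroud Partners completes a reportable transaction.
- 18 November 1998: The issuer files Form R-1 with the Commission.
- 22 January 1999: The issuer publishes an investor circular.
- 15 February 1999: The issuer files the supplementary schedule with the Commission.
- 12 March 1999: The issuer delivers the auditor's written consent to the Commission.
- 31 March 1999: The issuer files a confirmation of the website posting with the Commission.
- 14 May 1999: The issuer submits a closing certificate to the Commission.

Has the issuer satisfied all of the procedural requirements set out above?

Step 1: 33 days after 24 October 1998 (when the transaction closes) is 26 November 1998; done 18 November 1998 — timely.
Step 2: 57 days after 30 November 1998 (end of the 12-day objection period, which began when Form R-1 is filed on 18 November 1998) is 26 January 1999; completed 22 January 1999, before the deadline.
Step 3: the window is 8–34 days after 27 January 1999 (end of the 5-day hold period, which began when the investor circular is published on 22 January 1999), so 4 February 1999 through 2 March 1999; done 15 February 1999, which is between those dates.
Step 4: the window is 24–43 days after 15 February 1999 (when the supplementary schedule is filed), so 11 March 1999 through 30 March 1999; 12 March 1999 falls inside that range.
Step 5: the earliest permitted date is 14 days after 19 March 1999 (end of the 7-day response period, which began when the auditor's consent is delivered on 12 March 1999), i.e. 2 April 1999; 31 March 1999 is 2 days before the earliest permitted date.

No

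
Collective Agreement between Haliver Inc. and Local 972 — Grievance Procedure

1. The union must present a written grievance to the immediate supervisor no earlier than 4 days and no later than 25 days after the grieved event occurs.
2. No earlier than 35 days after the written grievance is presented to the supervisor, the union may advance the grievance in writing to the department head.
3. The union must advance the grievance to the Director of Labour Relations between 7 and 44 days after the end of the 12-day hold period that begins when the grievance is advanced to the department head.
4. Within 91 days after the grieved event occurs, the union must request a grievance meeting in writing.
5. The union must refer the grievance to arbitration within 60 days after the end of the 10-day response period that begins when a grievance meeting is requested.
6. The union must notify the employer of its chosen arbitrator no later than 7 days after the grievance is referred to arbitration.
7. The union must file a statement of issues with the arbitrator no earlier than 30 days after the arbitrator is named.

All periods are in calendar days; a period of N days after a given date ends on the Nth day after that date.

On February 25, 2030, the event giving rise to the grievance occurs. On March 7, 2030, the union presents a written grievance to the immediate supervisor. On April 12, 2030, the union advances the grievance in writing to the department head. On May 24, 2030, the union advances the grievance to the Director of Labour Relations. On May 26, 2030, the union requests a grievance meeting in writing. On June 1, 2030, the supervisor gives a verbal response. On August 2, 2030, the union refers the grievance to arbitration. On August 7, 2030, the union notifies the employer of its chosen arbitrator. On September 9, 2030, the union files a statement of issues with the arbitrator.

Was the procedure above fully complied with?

Step 1 — 4 and 25 days from February 25, 2030 (when the grieved event occurs) are March 1, 2030 and March 22, 2030 respectively; done March 7, 2030 — within the window.
Step 2 — must wait 35 days from March 7, 2030 (when the written grievance is presented to the supervisor), so not before April 11, 2030; done April 12, 2030, after the minimum wait.
Step 3 — 7 and 44 days from April 24, 2030 (end of the 12-day hold period, which began when the grievance is advanced to the department head on April 12, 2030) are May 1, 2030 and June 7, 2030 respectively; May 24, 2030 falls inside that range.
Step 4 — counting 91 days from February 25, 2030 (when the grieved event occurs) gives a deadline of May 27, 2030; done May 26, 2030 — timely.
Step 5 — counting 60 days from June 5, 2030 (end of the 10-day response period, which began when a grievance meeting is requested on May 26, 2030) gives a deadline of August 4, 2030; completed August 2, 2030, before the deadline.
Step 6 — counting 7 days from August 2, 2030 (when the grievance is referred to arbitration) gives a deadline of August 9, 2030; August 7, 2030 is within that limit.
Step 7 — must wait 30 days from August 7, 2030 (when the arbitrator is named), so not before September 6, 2030; September 9, 2030 is on or after that date.

Yes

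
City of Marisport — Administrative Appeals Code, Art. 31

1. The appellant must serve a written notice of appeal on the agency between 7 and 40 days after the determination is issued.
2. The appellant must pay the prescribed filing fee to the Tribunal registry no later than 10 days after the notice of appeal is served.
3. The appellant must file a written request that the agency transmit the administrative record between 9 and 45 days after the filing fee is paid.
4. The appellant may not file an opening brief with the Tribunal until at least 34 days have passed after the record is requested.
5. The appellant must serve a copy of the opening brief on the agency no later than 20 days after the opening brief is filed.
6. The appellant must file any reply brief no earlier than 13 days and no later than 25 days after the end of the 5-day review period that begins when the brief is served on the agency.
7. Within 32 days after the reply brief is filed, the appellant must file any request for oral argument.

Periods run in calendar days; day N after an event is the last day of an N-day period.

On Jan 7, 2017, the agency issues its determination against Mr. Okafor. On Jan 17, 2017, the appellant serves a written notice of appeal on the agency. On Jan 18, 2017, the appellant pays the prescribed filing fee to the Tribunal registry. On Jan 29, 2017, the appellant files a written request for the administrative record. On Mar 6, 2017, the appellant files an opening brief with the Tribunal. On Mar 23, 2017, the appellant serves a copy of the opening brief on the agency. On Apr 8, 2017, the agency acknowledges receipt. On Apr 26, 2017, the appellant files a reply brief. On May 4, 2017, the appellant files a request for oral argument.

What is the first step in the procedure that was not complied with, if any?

Step 1 — 7 and 40 days from Jan 7, 2017 (when the determination is issued) are Jan 14, 2017 and Feb 16, 2017 respectively; done Jan 17, 2017 — within the window.
Step 2 — counting 10 days from Jan 17, 2017 (when the notice of appeal is served) gives a deadline of Jan 27, 2017; Jan 18, 2017 is within that limit.
Step 3 — 9 and 45 days from Jan 18, 2017 (when the filing fee is paid) are Jan 27, 2017 and Mar 4, 2017 respectively; done Jan 29, 2017, which is between those dates.
Step 4 — must wait 34 days from Jan 29, 2017 (when the record is requested), so not before Mar 4, 2017; done Mar 6, 2017, after the minimum wait.
Step 5 — counting 20 days from Mar 6, 2017 (when the opening brief is filed) gives a deadline of Mar 26, 2017; done Mar 23, 2017 — timely.
Step 6 — 13 and 25 days from Mar 28, 2017 (end of the 5-day review period, which began when the brief is served on the agency on Mar 23, 2017) are Apr 10, 2017 and Apr 22, 2017 respectively; done Apr 26, 2017 — 4 days after the window closed.

Step 6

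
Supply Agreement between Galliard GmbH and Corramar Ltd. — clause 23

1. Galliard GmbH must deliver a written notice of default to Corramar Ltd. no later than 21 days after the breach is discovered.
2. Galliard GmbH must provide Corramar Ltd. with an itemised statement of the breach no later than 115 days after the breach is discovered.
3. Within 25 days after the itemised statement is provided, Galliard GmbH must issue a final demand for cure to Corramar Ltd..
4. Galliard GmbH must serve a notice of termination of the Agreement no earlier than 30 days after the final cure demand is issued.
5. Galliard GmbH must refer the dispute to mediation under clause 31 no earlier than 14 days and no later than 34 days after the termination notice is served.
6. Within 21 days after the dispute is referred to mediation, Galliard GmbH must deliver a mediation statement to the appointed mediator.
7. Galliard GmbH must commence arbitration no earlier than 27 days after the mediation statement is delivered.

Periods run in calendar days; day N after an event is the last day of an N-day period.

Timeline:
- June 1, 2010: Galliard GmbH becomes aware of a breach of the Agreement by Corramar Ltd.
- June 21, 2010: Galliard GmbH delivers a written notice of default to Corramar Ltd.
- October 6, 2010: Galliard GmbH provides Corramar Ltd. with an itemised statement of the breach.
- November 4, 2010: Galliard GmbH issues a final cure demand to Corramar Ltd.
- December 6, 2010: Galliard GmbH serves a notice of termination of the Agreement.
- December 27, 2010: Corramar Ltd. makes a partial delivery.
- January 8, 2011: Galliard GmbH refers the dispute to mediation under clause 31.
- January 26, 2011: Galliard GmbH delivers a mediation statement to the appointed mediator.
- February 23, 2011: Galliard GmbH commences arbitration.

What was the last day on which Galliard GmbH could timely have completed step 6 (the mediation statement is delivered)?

Step 6 runs from January 8, 2011, when the dispute is referred to mediation. 21 days after January 8, 2011 is January 29, 2011.

January 29, 2011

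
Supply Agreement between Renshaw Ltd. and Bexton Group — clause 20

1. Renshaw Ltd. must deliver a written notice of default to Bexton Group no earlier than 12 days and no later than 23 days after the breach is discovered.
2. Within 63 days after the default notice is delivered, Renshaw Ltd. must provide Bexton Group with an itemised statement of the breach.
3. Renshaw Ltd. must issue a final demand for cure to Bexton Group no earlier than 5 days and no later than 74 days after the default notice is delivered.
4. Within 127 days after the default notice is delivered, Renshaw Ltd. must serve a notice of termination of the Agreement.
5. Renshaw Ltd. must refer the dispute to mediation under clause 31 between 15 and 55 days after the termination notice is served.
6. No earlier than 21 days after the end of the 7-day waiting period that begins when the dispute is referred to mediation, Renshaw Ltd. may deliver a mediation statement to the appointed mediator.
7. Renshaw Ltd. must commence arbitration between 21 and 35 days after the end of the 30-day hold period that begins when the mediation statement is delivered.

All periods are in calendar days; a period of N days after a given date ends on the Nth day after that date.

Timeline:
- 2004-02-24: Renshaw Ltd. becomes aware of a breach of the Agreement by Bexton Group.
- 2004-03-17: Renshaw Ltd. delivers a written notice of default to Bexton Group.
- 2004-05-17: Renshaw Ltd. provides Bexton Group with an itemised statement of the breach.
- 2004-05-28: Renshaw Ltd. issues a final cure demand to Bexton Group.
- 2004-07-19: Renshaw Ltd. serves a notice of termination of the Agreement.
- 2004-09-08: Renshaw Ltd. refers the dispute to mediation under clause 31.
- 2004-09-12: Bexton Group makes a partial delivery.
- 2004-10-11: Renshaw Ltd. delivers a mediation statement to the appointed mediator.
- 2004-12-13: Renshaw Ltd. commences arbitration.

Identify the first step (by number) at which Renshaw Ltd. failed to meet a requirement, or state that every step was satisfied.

None — every step was satisfied

Step 1: the window is 12–23 days after 2004-02-24 (when the breach is discovered), so 2004-03-07 through 2004-03-18; done 2004-03-17, which is between those dates.
Step 2: 63 days after 2004-03-17 (when the default notice is delivered) is 2004-05-19; done 2004-05-17 — timely.
Step 3: the window is 5–74 days after 2004-03-17 (when the default notice is delivered), so 2004-03-22 through 2004-05-30; 2004-05-28 falls inside that range.
Step 4: 127 days after 2004-03-17 (when the default notice is delivered) is 2004-07-22; done 2004-07-19 — timely.
Step 5: the window is 15–55 days after 2004-07-19 (when the termination notice is served), so 2004-08-03 through 2004-09-12; 2004-09-08 falls inside that range.
Step 6: the earliest permitted date is 21 days after 2004-09-15 (end of the 7-day waiting period, which began when the dispute is referred to mediation on 2004-09-08), i.e. 2004-10-06; 2004-10-11 is on or after that date.
Step 7: the window is 21–35 days after 2004-11-10 (end of the 30-day hold period, which began when the mediation statement is delivered on 2004-10-11), so 2004-12-01 through 2004-12-15; done 2004-12-13 — within the window.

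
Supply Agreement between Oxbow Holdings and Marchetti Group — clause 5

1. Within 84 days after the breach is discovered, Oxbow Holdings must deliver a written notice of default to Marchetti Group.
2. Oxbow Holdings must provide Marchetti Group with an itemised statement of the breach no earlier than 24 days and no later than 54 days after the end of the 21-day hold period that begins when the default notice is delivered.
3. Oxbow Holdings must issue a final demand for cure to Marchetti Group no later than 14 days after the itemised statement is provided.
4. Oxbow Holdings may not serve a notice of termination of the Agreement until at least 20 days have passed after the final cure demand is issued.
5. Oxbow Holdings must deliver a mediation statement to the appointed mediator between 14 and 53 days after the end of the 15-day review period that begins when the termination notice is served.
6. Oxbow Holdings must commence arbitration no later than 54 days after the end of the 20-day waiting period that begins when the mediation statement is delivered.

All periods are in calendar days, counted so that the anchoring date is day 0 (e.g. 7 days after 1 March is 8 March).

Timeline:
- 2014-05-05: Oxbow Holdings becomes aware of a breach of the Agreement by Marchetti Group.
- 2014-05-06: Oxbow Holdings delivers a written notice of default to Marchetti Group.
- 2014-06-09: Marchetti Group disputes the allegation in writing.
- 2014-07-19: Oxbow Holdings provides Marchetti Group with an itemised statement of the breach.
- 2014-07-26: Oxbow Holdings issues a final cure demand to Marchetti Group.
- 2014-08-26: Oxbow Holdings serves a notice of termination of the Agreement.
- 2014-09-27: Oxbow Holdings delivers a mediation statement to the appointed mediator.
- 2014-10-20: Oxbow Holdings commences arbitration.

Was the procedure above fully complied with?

Yes

(1) due by 2014-05-05 + 84 days = 2014-07-28; done 2014-05-06 — timely.
(2) the permitted window runs from 2014-05-27 + 24 = 2014-06-20 to 2014-05-27 + 54 = 2014-07-20; done 2014-07-19 — within the window.
(3) due by 2014-07-19 + 14 days = 2014-08-02; 2014-07-26 is within that limit.
(4) permitted from 2014-07-26 + 20 days = 2014-08-15 onward; done 2014-08-26, after the minimum wait.
(5) the permitted window runs from 2014-09-10 + 14 = 2014-09-24 to 2014-09-10 + 53 = 2014-11-02; 2014-09-27 falls inside that range.
(6) due by 2014-10-17 + 54 days = 2014-12-10; 2014-10-20 is within that limit.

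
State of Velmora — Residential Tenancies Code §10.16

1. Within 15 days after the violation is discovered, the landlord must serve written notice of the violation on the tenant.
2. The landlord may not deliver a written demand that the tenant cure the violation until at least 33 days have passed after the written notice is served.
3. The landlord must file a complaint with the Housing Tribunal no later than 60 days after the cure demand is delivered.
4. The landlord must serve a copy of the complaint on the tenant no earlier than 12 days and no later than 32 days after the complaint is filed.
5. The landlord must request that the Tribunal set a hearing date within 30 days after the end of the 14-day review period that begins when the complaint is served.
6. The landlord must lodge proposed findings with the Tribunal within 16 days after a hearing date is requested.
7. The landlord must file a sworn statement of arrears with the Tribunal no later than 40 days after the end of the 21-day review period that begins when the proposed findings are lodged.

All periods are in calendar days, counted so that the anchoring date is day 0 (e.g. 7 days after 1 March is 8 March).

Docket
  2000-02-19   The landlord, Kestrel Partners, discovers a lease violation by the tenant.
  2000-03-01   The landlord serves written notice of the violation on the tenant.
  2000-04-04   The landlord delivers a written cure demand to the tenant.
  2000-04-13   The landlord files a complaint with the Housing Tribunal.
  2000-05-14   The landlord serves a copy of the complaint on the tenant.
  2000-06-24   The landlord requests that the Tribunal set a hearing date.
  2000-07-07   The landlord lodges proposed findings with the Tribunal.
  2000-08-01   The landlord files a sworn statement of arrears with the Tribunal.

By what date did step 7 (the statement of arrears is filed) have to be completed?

The proposed findings are lodged on 2000-07-07; the 21-day review period therefore ends 2000-07-28, and step 7 runs from that date. 40 days after 2000-07-28 is 2000-09-06.

2000-09-06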